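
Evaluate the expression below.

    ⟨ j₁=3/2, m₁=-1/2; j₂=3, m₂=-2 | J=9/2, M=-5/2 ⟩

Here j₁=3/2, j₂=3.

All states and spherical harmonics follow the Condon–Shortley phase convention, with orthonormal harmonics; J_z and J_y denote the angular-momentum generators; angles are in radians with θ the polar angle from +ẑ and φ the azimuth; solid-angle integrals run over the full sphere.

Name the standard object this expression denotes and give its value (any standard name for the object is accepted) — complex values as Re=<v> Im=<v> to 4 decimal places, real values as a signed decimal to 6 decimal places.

Clebsch–Gordan coefficient, +√(1/2) ≈ +0.707107

This is a Clebsch–Gordan (vector-coupling) coefficient.
triangle: 0!·3!·6!/10! = 4320/3628800
(j±m)!: 1!·2!·1!·5!·2!·7! = 2419200
prefactor² = (2J+1)·Δ·N² = 28800
  k=0: +1/(0!·0!·2!·1!·1!·5!) = 1/240
Σ = 1/240  ⇒  CG² = 28800·(1/240)² = 1/2
CG = +√(1/2) = +0.707107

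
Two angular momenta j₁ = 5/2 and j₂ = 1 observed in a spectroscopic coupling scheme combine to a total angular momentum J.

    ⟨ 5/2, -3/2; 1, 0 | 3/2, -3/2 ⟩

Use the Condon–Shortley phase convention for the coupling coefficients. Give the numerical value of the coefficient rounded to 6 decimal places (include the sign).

√[4·2!3!0!/6! · 1!4!1!1!0!3!] = √(48/5)
  +(−1)^1/∏(1,1,3,0,0,0)! = -1/6  (running -1/6)
⟨..|..⟩ = √(48/5)·(-1/6) = -0.516398

-0.516398  (= −√(4/15))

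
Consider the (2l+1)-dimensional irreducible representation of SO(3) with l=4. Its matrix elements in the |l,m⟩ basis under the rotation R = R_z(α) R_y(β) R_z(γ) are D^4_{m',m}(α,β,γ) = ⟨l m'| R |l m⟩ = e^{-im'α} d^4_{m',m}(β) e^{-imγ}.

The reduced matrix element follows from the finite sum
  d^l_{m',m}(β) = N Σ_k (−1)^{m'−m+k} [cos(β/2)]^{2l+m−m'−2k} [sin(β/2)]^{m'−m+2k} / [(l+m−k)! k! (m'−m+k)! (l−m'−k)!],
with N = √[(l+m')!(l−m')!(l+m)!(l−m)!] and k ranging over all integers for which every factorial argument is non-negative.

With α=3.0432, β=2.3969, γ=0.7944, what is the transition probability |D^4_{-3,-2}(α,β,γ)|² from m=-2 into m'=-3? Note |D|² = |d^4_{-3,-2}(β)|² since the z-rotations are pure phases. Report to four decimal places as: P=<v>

P=0.0030

Split into d^4_{-3,-2}(β=2.3969) × two z-phases.
c=cos(2.396900/2)=0.363802, s=sin(2.396900/2)=0.931476; N=√[1·5040·2·720]=2693.993318
Admissible k: 1..2 (factorial args all ≥0)
  k=1: (−1)^0·2693.9933/(720)·0.3638^7·0.9315^1 = +0.002940
  k=2: (−1)^1·2693.9933/(240)·0.3638^5·0.9315^3 = -0.057813
d^4_{-3,-2}(2.3969) = +0.002940 -0.057813 = -0.054873
|D^4_{-3,-2}|² = |d^4_{-3,-2}(β)|² = (-0.054873)² = 0.003011 (the z-rotation phases have unit modulus)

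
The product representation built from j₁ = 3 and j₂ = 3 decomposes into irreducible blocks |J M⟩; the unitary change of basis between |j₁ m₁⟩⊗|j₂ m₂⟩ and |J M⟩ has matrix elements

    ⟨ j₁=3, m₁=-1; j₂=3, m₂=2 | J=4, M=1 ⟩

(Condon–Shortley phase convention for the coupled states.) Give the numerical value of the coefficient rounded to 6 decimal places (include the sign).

j₁+j₂−J=2  J+j₁−j₂=4  J−j₁+j₂=4  j₁+j₂+J+1=11
(j₁±m₁, j₂±m₂, J±M) = (2,4,5,1,5,3)
P² = 82944/77
sum k=1..2:
  [1] −1/144 = -1/144
  [2] +1/48 = 1/48
S = 1/72
C² = P²·S² = 16/77 ; C = +0.455842

+0.455842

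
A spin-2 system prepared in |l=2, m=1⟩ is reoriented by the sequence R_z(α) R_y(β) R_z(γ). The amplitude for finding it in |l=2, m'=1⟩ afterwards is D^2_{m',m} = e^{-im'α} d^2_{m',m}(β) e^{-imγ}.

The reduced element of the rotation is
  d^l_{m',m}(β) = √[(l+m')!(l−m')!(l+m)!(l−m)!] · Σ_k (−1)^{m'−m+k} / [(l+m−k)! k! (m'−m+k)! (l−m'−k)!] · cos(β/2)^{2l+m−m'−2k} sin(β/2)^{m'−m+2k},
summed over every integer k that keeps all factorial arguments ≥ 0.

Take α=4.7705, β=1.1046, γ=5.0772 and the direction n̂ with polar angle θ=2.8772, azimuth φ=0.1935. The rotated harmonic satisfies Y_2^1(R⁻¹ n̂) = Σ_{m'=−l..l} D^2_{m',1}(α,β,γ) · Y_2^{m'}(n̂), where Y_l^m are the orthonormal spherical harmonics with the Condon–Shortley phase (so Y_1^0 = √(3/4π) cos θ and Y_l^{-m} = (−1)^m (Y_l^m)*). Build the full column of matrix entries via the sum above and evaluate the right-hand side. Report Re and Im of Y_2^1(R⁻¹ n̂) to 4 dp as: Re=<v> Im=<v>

Need the full column D^2_{m',1} for m'=−2..2 at α=4.7705, β=1.1046, γ=5.0772.
cos(β/2)=0.851320, sin(β/2)=0.524647
d^2_{-2,1}: single k=3 term ⇒ +0.245880;  D = -0.060496-0.238322i
d^2_{-1,1}: k∈[2..3] ⇒ +0.598468 -0.075765 = +0.522703;  D = +0.498311-0.157812i
d^2_{0,1}: k∈[1..2] ⇒ +0.792905 -0.301141 = +0.491764;  D = +0.175448+0.459402i
d^2_{1,1}: k∈[0..1] ⇒ +0.525257 -0.598468 = -0.073211;  D = +0.066761-0.030048i
d^2_{2,1}: single k=0 term ⇒ -0.647404;  D = +0.299551+0.573935i
Y_2^{m'}(θ=2.8772,φ=0.1935) and Σ D·Y over m':
  (-0.0605-0.2383i)·(+0.0244-0.0100i)  (+0.4983-0.1578i)·(-0.1912+0.0375i)  (+0.1754+0.4594i)·(+0.5662+0.0000i)  (+0.0668-0.0300i)·(+0.1912+0.0375i)  (+0.2996+0.5739i)·(+0.0244+0.0100i)
Y_2^1(R⁻¹ n̂) = +0.021599+0.317489i

Re=0.0216 Im=0.3175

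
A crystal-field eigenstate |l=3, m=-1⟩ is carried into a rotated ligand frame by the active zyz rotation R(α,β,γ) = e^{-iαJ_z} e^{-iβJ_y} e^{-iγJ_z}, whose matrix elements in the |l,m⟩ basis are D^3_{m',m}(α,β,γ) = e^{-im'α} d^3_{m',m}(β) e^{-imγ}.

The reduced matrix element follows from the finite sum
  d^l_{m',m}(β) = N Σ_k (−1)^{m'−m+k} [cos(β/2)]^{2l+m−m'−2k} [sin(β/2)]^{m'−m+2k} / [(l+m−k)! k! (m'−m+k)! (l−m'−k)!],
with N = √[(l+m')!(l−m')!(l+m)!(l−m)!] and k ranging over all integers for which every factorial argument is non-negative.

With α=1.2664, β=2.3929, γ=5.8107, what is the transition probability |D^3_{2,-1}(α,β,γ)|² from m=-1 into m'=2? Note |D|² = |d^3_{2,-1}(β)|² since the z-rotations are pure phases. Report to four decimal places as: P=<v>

D^3_{2,-1}(1.2664,2.3929,5.8107) = e^{-i·2·1.2664}·d^3_{2,-1}(2.3929)·e^{-i·-1·5.8107}. Compute d first:
With c≡cos(β/2)=0.365664 and s≡sin(β/2)=0.930747, N=[120·1·2·24]^{1/2}=75.894664
The bounds max(0,m−m')=0 and min(l+m,l−m')=1 give 2 terms
  k=0: (−1)^3·75.8947/(12)·0.3657^3·0.9307^3 = -0.249329
  k=1: (−1)^4·75.8947/(24)·0.3657^1·0.9307^5 = +0.807682
d^3_{2,-1}(2.3929) = -0.249329 +0.807682 = +0.558353
|D^3_{2,-1}|² = |d^3_{2,-1}(β)|² = (+0.558353)² = 0.311758 (the z-rotation phases have unit modulus)

P=0.3118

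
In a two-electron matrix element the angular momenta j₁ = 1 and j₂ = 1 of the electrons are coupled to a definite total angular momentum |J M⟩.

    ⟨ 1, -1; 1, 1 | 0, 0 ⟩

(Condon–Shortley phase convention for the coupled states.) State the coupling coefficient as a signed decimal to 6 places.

√[1·2!0!0!/3! · 0!2!2!0!0!0!] = √(4/3)
  +(−1)^2/∏(2,0,0,0,0,0)! = 1/2  (running 1/2)
⟨..|..⟩ = √(4/3)·(1/2) = +0.577350

+0.577350  (= +√(1/3))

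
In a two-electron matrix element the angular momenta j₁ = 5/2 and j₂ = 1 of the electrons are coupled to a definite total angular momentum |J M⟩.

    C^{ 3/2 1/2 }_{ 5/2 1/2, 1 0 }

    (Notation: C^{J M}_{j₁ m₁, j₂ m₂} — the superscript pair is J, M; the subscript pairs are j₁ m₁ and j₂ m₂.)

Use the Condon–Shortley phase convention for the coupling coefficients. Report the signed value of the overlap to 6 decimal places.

−√(2/5) ≈ -0.632456

j₁+j₂−J=2  J+j₁−j₂=3  J−j₁+j₂=0  j₁+j₂+J+1=6
(j₁±m₁, j₂±m₂, J±M) = (3,2,1,1,2,1)
P² = 8/5
sum k=1..1:
  [1] −1/2 = -1/2
S = -1/2
C² = P²·S² = 2/5 ; C = -0.632456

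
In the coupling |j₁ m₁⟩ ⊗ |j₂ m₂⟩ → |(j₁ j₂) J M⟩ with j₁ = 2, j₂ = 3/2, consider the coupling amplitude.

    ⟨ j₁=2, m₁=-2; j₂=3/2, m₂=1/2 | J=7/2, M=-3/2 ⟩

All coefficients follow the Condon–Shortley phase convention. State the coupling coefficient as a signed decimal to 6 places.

triangle: 0!·4!·3!/8! = 144/40320
(j±m)!: 0!·4!·2!·1!·2!·5! = 11520
prefactor² = (2J+1)·Δ·N² = 2304/7
  k=0: +1/(0!·0!·4!·2!·0!·1!) = 1/48
Σ = 1/48  ⇒  CG² = 2304/7·(1/48)² = 1/7
CG = +√(1/7) = +0.377964

+√(1/7) = +0.377964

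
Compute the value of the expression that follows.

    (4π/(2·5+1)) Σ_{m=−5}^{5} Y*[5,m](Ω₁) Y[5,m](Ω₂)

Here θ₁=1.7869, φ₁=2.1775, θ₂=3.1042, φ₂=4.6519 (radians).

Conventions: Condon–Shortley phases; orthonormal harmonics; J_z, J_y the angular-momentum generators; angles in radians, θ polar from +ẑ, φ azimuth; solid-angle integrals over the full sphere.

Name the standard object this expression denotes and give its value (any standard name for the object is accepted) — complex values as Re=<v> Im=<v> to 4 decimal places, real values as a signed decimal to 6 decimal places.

Legendre polynomial (addition theorem), +0.293783

This sum is the spherical-harmonic addition theorem: it equals the Legendre polynomial P_l(cos γ) of the angle γ between the two directions.
Expand P_5 via completeness: Σ_{m} conj(Y_{5,m}) at Ω₁ times Y_{5,m} at Ω₂ —
  term(m=-5) = 0.00000 + 0.00000j   from Y*(Ω₁)=-0.04451 - 0.41020j, Y(Ω₂)=-0.00000 + 0.00000j
  term(m=-4) = -0.00000 + 0.00000j   from Y*(Ω₁)=0.21633 - 0.18775j, Y(Ω₂)=-0.00000 - 0.00000j
  term(m=-3) = -0.00001 + 0.00002j   from Y*(Ω₁)=-0.18312 - 0.04663j, Y(Ω₂)=0.00003 - 0.00014j
  term(m=-2) = -0.00033 - 0.00137j   from Y*(Ω₁)=-0.10455 - 0.27999j, Y(Ω₂)=0.00469 + 0.00057j
  term(m=-1) = -0.00939 - 0.00739j   from Y*(Ω₁)=-0.07147 + 0.10298j, Y(Ω₂)=-0.00576 + 0.09514j
  term(m=+0) = 0.27662 + 0.00000j   from Y*(Ω₁)=-0.29879 + 0.00000j, Y(Ω₂)=-0.92582 + 0.00000j
  term(m=+1) = -0.00939 + 0.00739j   from Y*(Ω₁)=0.07147 + 0.10298j, Y(Ω₂)=0.00576 + 0.09514j
  term(m=+2) = -0.00033 + 0.00137j   from Y*(Ω₁)=-0.10455 + 0.27999j, Y(Ω₂)=0.00469 - 0.00057j
  term(m=+3) = -0.00001 - 0.00002j   from Y*(Ω₁)=0.18312 - 0.04663j, Y(Ω₂)=-0.00003 - 0.00014j
  term(m=+4) = -0.00000 - 0.00000j   from Y*(Ω₁)=0.21633 + 0.18775j, Y(Ω₂)=-0.00000 + 0.00000j
  term(m=+5) = 0.00000 - 0.00000j   from Y*(Ω₁)=0.04451 - 0.41020j, Y(Ω₂)=0.00000 + 0.00000j
Total Σ_m = 0.25716 + 0.00000j. Multiply by 1.142397: 0.29378 + 0.00000j. P_5(cos γ) = 0.293783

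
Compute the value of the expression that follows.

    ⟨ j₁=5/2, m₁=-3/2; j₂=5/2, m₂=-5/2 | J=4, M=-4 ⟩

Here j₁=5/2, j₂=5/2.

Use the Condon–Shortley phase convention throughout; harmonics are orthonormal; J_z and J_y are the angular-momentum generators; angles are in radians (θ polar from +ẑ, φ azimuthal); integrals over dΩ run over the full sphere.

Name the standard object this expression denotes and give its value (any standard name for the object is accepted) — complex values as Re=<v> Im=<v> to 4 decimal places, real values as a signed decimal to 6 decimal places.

This is a Clebsch–Gordan (vector-coupling) coefficient.
√[9·1!4!4!/10! · 1!4!0!5!0!8!] = √(165888)
  +(−1)^0/∏(0,1,4,0,0,4)! = 1/576  (running 1/576)
⟨..|..⟩ = √(165888)·(1/576) = +0.707107

Clebsch–Gordan coefficient, +√(1/2) ≈ +0.707107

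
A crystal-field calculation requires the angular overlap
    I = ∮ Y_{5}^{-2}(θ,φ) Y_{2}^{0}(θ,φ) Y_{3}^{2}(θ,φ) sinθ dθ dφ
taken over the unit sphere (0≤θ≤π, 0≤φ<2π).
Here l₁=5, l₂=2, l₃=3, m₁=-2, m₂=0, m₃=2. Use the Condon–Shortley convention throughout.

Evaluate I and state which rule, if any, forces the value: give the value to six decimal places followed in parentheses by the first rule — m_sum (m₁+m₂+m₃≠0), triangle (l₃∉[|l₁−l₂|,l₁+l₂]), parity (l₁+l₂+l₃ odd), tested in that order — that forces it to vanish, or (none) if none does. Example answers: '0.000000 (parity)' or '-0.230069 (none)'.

Rules hold: Σm=0, L=10 even, 3≤3≤7.
N = 11·5·7 = 385
Δ = 4!·6!·0!/11! = 1/2310
Racah Σ t=2..2: t=2:+1/144 = 1/144
⇒ 3j(5 2 3; 0 0 0)² = 10/231, sgn -1
Racah Σ t=2..2: t=2:+1/480 = 1/480
⇒ 3j(5 2 3; -2 0 2)² = 3/110, sgn -1
4πI² = N·(3j₀)²·(3jₘ)² = 5/11
I = +1·√(0.454545/4π) = 0.19018827
No selection rule forces the value: the integral is nonzero (none).

0.190188 (none)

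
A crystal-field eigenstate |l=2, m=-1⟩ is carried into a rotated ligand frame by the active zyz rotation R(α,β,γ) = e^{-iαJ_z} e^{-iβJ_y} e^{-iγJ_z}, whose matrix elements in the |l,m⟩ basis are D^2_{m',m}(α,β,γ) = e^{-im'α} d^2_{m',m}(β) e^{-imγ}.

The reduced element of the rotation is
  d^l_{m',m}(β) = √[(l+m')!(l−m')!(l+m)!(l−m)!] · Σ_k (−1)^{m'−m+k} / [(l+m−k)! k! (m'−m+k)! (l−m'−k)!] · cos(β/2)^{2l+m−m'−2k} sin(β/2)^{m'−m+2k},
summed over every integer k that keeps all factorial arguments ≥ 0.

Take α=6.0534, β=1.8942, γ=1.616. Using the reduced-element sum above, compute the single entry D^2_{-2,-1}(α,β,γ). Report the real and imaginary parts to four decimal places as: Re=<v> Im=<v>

D^2_{-2,-1}(6.0534,1.8942,1.6160) = e^{-i·-2·6.0534}·d^2_{-2,-1}(1.8942)·e^{-i·-1·1.6160}. Compute d first:
With c≡cos(β/2)=0.584040 and s≡sin(β/2)=0.811725, N=[1·24·1·6]^{1/2}=12.000000
Admissible k: 1..1 (factorial args all ≥0)
  k=1: (−1)^0·12.0000/(6)·0.5840^3·0.8117^1 = +0.323419
d^2_{-2,-1}(1.8942) = +0.323419
Attach z-rotation phases: D = e^{-i(-2)(6.0534)}·(+0.323419)·e^{-i(-1)(1.6160)} = +0.130212+0.296049i

Re=0.1302 Im=0.2960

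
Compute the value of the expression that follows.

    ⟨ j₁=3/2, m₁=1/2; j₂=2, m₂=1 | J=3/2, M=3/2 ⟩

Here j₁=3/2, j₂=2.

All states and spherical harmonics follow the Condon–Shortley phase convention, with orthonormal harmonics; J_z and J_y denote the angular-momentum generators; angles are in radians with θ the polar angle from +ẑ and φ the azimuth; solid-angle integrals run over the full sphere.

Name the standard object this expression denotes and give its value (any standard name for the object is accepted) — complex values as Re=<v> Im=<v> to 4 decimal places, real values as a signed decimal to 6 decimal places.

This is a Clebsch–Gordan (vector-coupling) coefficient.
j₁+j₂−J=2  J+j₁−j₂=1  J−j₁+j₂=2  j₁+j₂+J+1=6
(j₁±m₁, j₂±m₂, J±M) = (2,1,3,1,3,0)
P² = 8/5
sum k=1..1:
  [1] −1/2 = -1/2
S = -1/2
C² = P²·S² = 2/5 ; C = -0.632456

Clebsch–Gordan coefficient, −√(2/5) ≈ -0.632456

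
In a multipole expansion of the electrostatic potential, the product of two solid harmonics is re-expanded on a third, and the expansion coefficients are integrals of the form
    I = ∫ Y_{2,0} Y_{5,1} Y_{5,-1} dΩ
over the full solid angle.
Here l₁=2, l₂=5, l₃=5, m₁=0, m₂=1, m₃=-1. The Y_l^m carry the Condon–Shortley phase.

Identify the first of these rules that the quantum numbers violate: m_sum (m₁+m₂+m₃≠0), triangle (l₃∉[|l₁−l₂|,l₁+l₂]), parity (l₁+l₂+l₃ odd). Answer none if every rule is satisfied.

m₁+m₂+m₃ = 0 + 1 − 1 = 0  ✓
triangle: |2−5|=3 ≤ l₃=5 ≤ 2+5=7  ✓
parity: l₁+l₂+l₃ = 12 is even  ✓

none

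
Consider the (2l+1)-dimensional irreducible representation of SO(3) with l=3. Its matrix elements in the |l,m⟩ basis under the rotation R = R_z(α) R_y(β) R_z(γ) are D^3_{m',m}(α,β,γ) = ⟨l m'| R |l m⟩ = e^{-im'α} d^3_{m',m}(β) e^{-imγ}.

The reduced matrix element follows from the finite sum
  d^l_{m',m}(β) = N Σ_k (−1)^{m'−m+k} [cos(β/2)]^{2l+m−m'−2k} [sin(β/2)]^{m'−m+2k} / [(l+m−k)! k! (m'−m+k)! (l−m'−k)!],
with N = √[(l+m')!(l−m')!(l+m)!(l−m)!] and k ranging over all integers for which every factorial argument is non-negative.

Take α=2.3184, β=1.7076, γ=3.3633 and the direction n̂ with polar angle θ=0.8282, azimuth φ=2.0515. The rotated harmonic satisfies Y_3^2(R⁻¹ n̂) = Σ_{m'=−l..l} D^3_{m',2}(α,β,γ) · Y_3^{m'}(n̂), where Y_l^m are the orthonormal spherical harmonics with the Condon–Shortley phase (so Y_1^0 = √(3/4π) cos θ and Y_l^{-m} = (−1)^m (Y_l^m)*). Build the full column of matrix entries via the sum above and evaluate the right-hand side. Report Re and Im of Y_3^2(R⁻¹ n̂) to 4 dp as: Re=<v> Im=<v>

Need the full column D^3_{m',2} for m'=−3..3 at α=2.3184, β=1.7076, γ=3.3633.
cos(β/2)=0.657124, sin(β/2)=0.753783
d^3_{-3,2}: single k=5 term ⇒ +0.391700;  D = +0.381510+0.088765i
d^3_{-2,2}: k∈[4..5] ⇒ +0.697026 -0.183433 = +0.513593;  D = -0.254750-0.445960i
d^3_{-1,2}: k∈[3..4] ⇒ +0.768617 -0.505683 = +0.262934;  D = -0.078754+0.250862i
d^3_{0,2}: k∈[2..3] ⇒ +0.580285 -0.763554 = -0.183269;  D = -0.165546+0.078627i
d^3_{1,2}: k∈[1..2] ⇒ +0.292066 -0.768617 = -0.476551;  D = +0.442595+0.176664i
d^3_{2,2}: k∈[0..1] ⇒ +0.080516 -0.529725 = -0.449209;  D = -0.161530-0.419162i
d^3_{3,2}: single k=0 term ⇒ -0.226234;  D = -0.099496+0.203180i
Y_3^{m'}(θ=0.8282,φ=2.0515) and Σ D·Y over m':
  (+0.3815+0.0888i)·(+0.1654+0.0214i)  (-0.2548-0.4460i)·(-0.2147+0.3076i)  (-0.0788+0.2509i)·(-0.1416-0.2715i)  (-0.1655+0.0786i)·(-0.1801+0.0000i)  (+0.4426+0.1767i)·(+0.1416-0.2715i)  (-0.1615-0.4192i)·(-0.2147-0.3076i)  (-0.0995+0.2032i)·(-0.1654+0.0214i)
Y_3^2(R⁻¹ n̂) = +0.390675+0.020697i

Re=0.3907 Im=0.0207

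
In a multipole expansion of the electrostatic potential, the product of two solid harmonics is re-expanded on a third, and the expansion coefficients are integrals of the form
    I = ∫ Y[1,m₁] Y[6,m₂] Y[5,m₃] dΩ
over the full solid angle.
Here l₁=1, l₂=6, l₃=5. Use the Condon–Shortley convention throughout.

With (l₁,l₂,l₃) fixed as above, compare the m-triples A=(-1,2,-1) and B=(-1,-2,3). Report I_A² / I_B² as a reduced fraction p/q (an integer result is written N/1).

14/3

l's match ⇒ only the (l;m) 3-j factors differ between A and B.
A: triangle coeff Δ(1,6,5) = 1/858; Σ_t [2,2]: t=2:+1/34560 = 1/34560; (3j)²=14/429 [(1 6 5; -1 2 -1)], sign=+1
B: triangle coeff Δ(1,6,5) = 1/858; Σ_t [2,2]: t=2:+1/161280 = 1/161280; (3j)²=1/143 [(1 6 5; -1 -2 3)], sign=+1
I_A²/I_B² = (14/429)/(1/143) = 14/3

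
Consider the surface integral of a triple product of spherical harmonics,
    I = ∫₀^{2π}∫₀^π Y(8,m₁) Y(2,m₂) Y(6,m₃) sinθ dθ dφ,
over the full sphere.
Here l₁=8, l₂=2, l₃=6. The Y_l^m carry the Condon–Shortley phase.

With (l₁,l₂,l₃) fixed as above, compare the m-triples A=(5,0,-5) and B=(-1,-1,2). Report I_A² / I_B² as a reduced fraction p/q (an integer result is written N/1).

26/35

Shared (l₁,l₂,l₃)=(8,2,6): N and (l;000)² cancel in I_A²/I_B².
A: Δ = 4!·12!·0!/17! = 1/30940; Racah Σ t=2..2: t=2:+1/159667200 = 1/159667200; ⇒ 3j(8 2 6; 5 0 -5)² = 9/1190, sgn -1
B: Δ = 4!·12!·0!/17! = 1/30940; Racah Σ t=1..1: t=1:−1/5806080 = -1/5806080; ⇒ 3j(8 2 6; -1 -1 2)² = 9/884, sgn -1
I_A²/I_B² = (9/1190)/(9/884) = 26/35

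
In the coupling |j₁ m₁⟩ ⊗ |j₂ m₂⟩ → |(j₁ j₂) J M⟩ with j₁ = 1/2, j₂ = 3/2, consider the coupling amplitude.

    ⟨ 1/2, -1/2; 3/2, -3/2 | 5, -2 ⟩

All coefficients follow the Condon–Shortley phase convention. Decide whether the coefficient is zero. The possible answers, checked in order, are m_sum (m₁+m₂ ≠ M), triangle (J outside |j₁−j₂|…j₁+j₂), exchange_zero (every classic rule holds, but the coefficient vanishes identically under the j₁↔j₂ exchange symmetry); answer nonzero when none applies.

triangle

m-sum: m₁+m₂ = -1/2+(-3/2) = -2, M = -2  ✓
triangle: need |j₁−j₂| ≤ J ≤ j₁+j₂, i.e. J ∈ [1, 2]; J = 5 is outside ✗ ⇒ coefficient is 0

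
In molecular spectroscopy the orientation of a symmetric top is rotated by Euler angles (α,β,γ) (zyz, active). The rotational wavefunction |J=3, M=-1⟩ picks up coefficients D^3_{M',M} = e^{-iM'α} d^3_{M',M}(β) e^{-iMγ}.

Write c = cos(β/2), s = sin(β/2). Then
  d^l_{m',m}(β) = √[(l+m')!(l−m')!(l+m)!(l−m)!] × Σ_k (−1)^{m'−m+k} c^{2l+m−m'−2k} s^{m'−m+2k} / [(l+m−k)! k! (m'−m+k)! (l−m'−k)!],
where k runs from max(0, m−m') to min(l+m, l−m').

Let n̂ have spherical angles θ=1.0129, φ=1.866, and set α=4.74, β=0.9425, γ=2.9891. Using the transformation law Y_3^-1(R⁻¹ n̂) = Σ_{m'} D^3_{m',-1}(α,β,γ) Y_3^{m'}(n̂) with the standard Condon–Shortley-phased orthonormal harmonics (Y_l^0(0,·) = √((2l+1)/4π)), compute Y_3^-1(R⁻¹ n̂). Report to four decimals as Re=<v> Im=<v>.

Need the full column D^3_{m',-1} for m'=−3..3 at α=4.7400, β=0.9425, γ=2.9891.
cos(β/2)=0.891001, sin(β/2)=0.454000
d^3_{-3,-1}: single k=2 term ⇒ +0.503120;  D = -0.035019-0.501900i
d^3_{-2,-1}: k∈[1..2] ⇒ +0.806210 -0.418633 = +0.387577;  D = +0.385745-0.037640i
d^3_{-1,-1}: k∈[0..2] ⇒ +0.500346 -1.039241 +0.202364 = -0.336531;  D = -0.041917-0.333910i
d^3_{0,-1}: k∈[0..2] ⇒ -0.883159 +0.687885 -0.059532 = -0.254806;  D = +0.251849-0.038706i
d^3_{1,-1}: k∈[0..2] ⇒ +0.779431 -0.269819 +0.008757 = +0.518369;  D = -0.092856-0.509984i
d^3_{2,-1}: k∈[0..1] ⇒ -0.418633 +0.054345 = -0.364288;  D = -0.356458+0.075125i
d^3_{3,-1}: single k=0 term ⇒ +0.130625;  D = +0.030457+0.127025i
Y_3^{m'}(θ=1.0129,φ=1.866) and Σ D·Y over m':
  (-0.0350-0.5019i)·(+0.1973+0.1612i)  (+0.3857-0.0376i)·(-0.3235+0.2168i)  (-0.0419-0.3339i)·(-0.0320-0.1053i)  (+0.2518-0.0387i)·(-0.3158+0.0000i)  (-0.0929-0.5100i)·(+0.0320-0.1053i)  (-0.3565+0.0751i)·(-0.3235-0.2168i)  (+0.0305+0.1270i)·(-0.1973+0.1612i)
Y_3^-1(R⁻¹ n̂) = -0.107524+0.044750i

Re=-0.1075 Im=0.0448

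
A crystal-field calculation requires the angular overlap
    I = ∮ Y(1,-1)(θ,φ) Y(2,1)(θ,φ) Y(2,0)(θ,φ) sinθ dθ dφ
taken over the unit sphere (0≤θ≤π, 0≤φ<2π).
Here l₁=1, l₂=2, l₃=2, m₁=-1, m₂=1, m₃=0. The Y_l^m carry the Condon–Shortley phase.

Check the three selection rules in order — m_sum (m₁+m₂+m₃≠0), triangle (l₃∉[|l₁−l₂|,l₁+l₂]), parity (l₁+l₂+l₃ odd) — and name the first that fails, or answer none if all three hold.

parity

m₁+m₂+m₃ = -1 + 1 + 0 = 0  ✓
triangle: |1−2|=1 ≤ l₃=2 ≤ 1+2=3  ✓
parity: l₁+l₂+l₃ = 5 is odd  ✗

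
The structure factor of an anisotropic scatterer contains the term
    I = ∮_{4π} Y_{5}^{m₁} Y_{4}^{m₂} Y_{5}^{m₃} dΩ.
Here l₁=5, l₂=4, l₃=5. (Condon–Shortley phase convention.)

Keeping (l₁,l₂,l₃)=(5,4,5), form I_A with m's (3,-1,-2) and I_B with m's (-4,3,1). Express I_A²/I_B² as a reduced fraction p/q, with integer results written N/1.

1/2

Shared (l₁,l₂,l₃)=(5,4,5): N and (l;000)² cancel in I_A²/I_B².
A: Δ = 4!·6!·4!/15! = 1/3153150; Racah Σ t=0..2: t=0:+1/6912 t=1:−1/2880 t=2:+1/17280 = -1/6912; ⇒ 3j(5 4 5; 3 -1 -2)² = 5/429, sgn +1
B: Δ = 4!·6!·4!/15! = 1/3153150; Racah Σ t=3..4: t=3:−1/103680 t=4:+1/17280 = 1/20736; ⇒ 3j(5 4 5; -4 3 1)² = 10/429, sgn +1
I_A²/I_B² = (5/429)/(10/429) = 1/2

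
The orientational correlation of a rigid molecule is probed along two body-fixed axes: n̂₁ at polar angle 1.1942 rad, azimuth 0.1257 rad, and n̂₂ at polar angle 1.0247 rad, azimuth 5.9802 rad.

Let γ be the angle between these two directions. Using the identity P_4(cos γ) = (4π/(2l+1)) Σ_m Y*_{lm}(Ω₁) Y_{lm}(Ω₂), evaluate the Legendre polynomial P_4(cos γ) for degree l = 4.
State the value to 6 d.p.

Expand P_4 via completeness: Σ_{m} conj(Y_{4,m}) at Ω₁ times Y_{4,m} at Ω₂ —
  m=-4: Y*=0.28997 + 0.15947j  Y=0.08288 + 0.22097j  product -0.01120 + 0.07729j
  m=-3: Y*=0.34415 + 0.13630j  Y=0.24932 + 0.32002j  product 0.04218 + 0.14412j
  m=-2: Y*=-0.01493 - 0.00383j  Y=0.17833 + 0.12357j  product -0.00219 - 0.00253j
  m=-1: Y*=-0.32958 - 0.04165j  Y=-0.22282 - 0.06966j  product 0.07054 + 0.03224j
  m=+0: Y*=-0.04413 + 0.00000j  Y=-0.26928 + 0.00000j  product 0.01188 + 0.00000j
  m=+1: Y*=0.32958 - 0.04165j  Y=0.22282 - 0.06966j  product 0.07054 - 0.03224j
  m=+2: Y*=-0.01493 + 0.00383j  Y=0.17833 - 0.12357j  product -0.00219 + 0.00253j
  m=+3: Y*=-0.34415 + 0.13630j  Y=-0.24932 + 0.32002j  product 0.04218 - 0.14412j
  m=+4: Y*=0.28997 - 0.15947j  Y=0.08288 - 0.22097j  product -0.01120 - 0.07729j
Accumulated sum 0.21054 + 0.00000j; after 4π/(2l+1) scaling, 0.29397 + 0.00000j ⇒ P_4 = 0.293969

0.293969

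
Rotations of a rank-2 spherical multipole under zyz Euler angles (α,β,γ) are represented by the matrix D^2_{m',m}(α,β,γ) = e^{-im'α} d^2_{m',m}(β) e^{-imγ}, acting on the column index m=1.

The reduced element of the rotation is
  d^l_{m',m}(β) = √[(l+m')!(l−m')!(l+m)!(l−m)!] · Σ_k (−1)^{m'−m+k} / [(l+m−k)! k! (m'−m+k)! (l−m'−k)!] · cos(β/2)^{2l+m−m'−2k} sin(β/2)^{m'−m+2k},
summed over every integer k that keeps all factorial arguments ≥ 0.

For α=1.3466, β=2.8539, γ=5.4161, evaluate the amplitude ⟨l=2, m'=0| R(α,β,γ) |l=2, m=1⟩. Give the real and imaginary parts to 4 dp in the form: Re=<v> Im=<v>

Re=-0.2156 Im=-0.2541

D^2_{0,1}(1.3466,2.8539,5.4161) = e^{-i·0·1.3466}·d^2_{0,1}(2.8539)·e^{-i·1·5.4161}. Compute d first:
Half-angle: c=0.143351, s=0.989672. N=√(2·2·6·1)=4.898979
The bounds max(0,m−m')=1 and min(l+m,l−m')=2 give 2 terms
  k=1: (−1)^0·4.8990/(2)·0.1434^3·0.9897^1 = +0.007141
  k=2: (−1)^1·4.8990/(2)·0.1434^1·0.9897^3 = -0.340369
d^2_{0,1}(2.8539) = +0.007141 -0.340369 = -0.333227
D = (+1.000000+0.000000i)·(-0.333227)·(+0.647052+0.762446i) = -0.215615-0.254068i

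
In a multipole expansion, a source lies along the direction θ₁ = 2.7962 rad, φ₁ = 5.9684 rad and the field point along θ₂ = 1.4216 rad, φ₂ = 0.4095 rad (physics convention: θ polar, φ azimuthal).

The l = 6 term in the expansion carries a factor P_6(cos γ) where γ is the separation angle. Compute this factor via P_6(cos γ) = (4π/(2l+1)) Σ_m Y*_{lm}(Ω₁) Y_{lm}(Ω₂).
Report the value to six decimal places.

-0.234747

Addition theorem: P_6(cos γ) = (4π/13) Σ_m Y*_{lm}(Ω₁) Y_{lm}(Ω₂), m = −6…6:
  [-6]  conj(Y_{6,-6})(Ω₁) = -0.000227-0.000691i ; Y_{6,-6}(Ω₂) = -0.349972-0.285677i ; Δ = -0.000118+0.000307i
  [-5]  conj(Y_{6,-5})(Ω₁) = +0.000022+0.007005i ; Y_{6,-5}(Ω₂) = -0.107938-0.209009i ; Δ = +0.001462-0.000761i
  [-4]  conj(Y_{6,-4})(Ω₁) = +0.012562-0.038994i ; Y_{6,-4}(Ω₂) = +0.017343+0.257682i ; Δ = +0.010266+0.002561i
  [-3]  conj(Y_{6,-3})(Ω₁) = -0.093979+0.129863i ; Y_{6,-3}(Ω₂) = -0.086646+0.243168i ; Δ = -0.023436-0.034105i
  [-2]  conj(Y_{6,-2})(Ω₁) = +0.329868-0.240295i ; Y_{6,-2}(Ω₂) = +0.134515-0.143872i ; Δ = +0.009800-0.079782i
  [-1]  conj(Y_{6,-1})(Ω₁) = -0.537494+0.175014i ; Y_{6,-1}(Ω₂) = +0.241825-0.104961i ; Δ = -0.111610+0.098739i
  [+0]  conj(Y_{6,0})(Ω₁) = +0.086544-0.000000i ; Y_{6,0}(Ω₂) = -0.179985+0.000000i ; Δ = -0.015577+0.000000i
  [+1]  conj(Y_{6,1})(Ω₁) = +0.537494+0.175014i ; Y_{6,1}(Ω₂) = -0.241825-0.104961i ; Δ = -0.111610-0.098739i
  [+2]  conj(Y_{6,2})(Ω₁) = +0.329868+0.240295i ; Y_{6,2}(Ω₂) = +0.134515+0.143872i ; Δ = +0.009800+0.079782i
  [+3]  conj(Y_{6,3})(Ω₁) = +0.093979+0.129863i ; Y_{6,3}(Ω₂) = +0.086646+0.243168i ; Δ = -0.023436+0.034105i
  [+4]  conj(Y_{6,4})(Ω₁) = +0.012562+0.038994i ; Y_{6,4}(Ω₂) = +0.017343-0.257682i ; Δ = +0.010266-0.002561i
  [+5]  conj(Y_{6,5})(Ω₁) = -0.000022+0.007005i ; Y_{6,5}(Ω₂) = +0.107938-0.209009i ; Δ = +0.001462+0.000761i
  [+6]  conj(Y_{6,6})(Ω₁) = -0.000227+0.000691i ; Y_{6,6}(Ω₂) = -0.349972+0.285677i ; Δ = -0.000118-0.000307i
Accumulated sum -0.242847+0.000000i; after 4π/(2l+1) scaling, -0.234747+0.000000i ⇒ P_6 = -0.234747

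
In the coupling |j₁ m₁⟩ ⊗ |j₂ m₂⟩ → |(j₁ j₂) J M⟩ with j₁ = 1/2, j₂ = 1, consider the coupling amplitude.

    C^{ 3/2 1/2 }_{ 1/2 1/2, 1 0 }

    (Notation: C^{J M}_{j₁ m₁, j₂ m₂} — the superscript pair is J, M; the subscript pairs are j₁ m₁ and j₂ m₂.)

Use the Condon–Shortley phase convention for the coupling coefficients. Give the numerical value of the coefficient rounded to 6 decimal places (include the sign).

+√(2/3) ≈ +0.816497

√[4·0!1!2!/4! · 1!0!1!1!2!1!] = √(2/3)
  +(−1)^0/∏(0,0,0,1,1,1)! = 1  (running 1)
⟨..|..⟩ = √(2/3)·(1) = +0.816497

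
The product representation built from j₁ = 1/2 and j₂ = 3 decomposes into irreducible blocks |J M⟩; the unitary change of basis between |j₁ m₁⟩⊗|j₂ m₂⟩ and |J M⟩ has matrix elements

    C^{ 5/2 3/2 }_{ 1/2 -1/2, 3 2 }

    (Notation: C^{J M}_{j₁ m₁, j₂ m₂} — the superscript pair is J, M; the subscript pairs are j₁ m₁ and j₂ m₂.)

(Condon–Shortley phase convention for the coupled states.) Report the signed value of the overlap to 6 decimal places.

j₁+j₂−J=1  J+j₁−j₂=0  J−j₁+j₂=5  j₁+j₂+J+1=7
(j₁±m₁, j₂±m₂, J±M) = (0,1,5,1,4,1)
P² = 2880/7
sum k=1..1:
  [1] −1/24 = -1/24
S = -1/24
C² = P²·S² = 5/7 ; C = -0.845154

−√(5/7) = -0.845154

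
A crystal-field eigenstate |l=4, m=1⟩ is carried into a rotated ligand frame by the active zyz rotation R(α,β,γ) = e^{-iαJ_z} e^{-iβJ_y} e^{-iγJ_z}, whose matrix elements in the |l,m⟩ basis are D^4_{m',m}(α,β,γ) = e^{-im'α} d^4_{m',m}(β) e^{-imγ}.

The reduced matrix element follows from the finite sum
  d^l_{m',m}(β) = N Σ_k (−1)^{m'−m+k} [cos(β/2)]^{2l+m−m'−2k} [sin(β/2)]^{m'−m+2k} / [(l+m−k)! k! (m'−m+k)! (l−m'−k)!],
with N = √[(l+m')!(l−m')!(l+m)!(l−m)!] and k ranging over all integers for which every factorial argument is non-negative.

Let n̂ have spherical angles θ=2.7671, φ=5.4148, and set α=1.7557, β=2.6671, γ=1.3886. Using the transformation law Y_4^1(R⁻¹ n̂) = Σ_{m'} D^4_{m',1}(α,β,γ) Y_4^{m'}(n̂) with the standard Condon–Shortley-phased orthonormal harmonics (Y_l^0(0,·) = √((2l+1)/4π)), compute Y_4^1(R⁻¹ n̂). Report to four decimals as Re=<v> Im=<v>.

Need the full column D^4_{m',1} for m'=−4..4 at α=1.7557, β=2.6671, γ=1.3886.
cos(β/2)=0.235027, sin(β/2)=0.971989
d^4_{-4,1}: single k=5 term ⇒ +0.084286;  D = +0.067150-0.050940i
d^4_{-3,1}: k∈[4..5] ⇒ +0.036028 -0.369720 = -0.333693;  D = +0.247116+0.224242i
d^4_{-2,1}: k∈[3..5] ⇒ +0.009313 -0.238927 +0.817303 = +0.587688;  D = -0.308180+0.500402i
d^4_{-1,1}: k∈[2..5] ⇒ +0.001592 -0.081703 +0.698706 -0.796692 = -0.178096;  D = -0.166230-0.063921i
d^4_{0,1}: k∈[1..4] ⇒ +0.000172 -0.017670 +0.302222 -0.861513 = -0.576789;  D = -0.104508+0.567242i
d^4_{1,1}: k∈[0..3] ⇒ +0.000009 -0.002388 +0.081703 -0.465804 = -0.386480;  D = +0.386479-0.001046i
d^4_{2,1}: k∈[0..2] ⇒ -0.000163 +0.013969 -0.159285 = -0.145479;  D = -0.027134-0.142926i
d^4_{3,1}: k∈[0..1] ⇒ +0.001264 -0.036028 = -0.034764;  D = -0.032379+0.012653i
d^4_{4,1}: single k=0 term ⇒ -0.004928;  D = +0.002607+0.004182i
Y_4^{m'}(θ=2.7671,φ=5.4148) and Σ D·Y over m':
  (+0.0672-0.0509i)·(-0.0075-0.0026i)  (+0.2471+0.2242i)·(+0.0490-0.0291i)  (-0.3082+0.5004i)·(-0.0374+0.2235i)  (-0.1662-0.0639i)·(-0.3188-0.3766i)  (-0.1045+0.5672i)·(+0.3464+0.0000i)  (+0.3865-0.0010i)·(+0.3188-0.3766i)  (-0.0271-0.1429i)·(-0.0374-0.2235i)  (-0.0324+0.0127i)·(-0.0490-0.0291i)  (+0.0026+0.0042i)·(-0.0075+0.0026i)
Y_4^1(R⁻¹ n̂) = +0.004202+0.061661i

Re=0.0042 Im=0.0617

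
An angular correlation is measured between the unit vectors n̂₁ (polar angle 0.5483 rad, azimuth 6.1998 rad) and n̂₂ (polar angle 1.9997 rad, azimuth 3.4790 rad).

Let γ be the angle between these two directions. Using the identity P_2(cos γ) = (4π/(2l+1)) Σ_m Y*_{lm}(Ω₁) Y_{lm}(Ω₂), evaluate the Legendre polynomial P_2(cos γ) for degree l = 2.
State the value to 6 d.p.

Term-by-term m-sum for l=2 (normalisation 4π/5 = 2.513274):
  m=-2: (+0.103490-0.017421i) × (+0.249448-0.199588i) = +0.022338-0.025001i  (running Σ = +0.022338-0.025001i)
  m=-1: (+0.342459-0.028622i) × (+0.275707-0.096724i) = +0.091650-0.041015i  (running Σ = +0.113988-0.066017i)
  m=0: (+0.373719-0.000000i) × (-0.151750+0.000000i) = -0.056712+0.000000i  (running Σ = +0.057277-0.066017i)
  m=1: (-0.342459-0.028622i) × (-0.275707-0.096724i) = +0.091650+0.041015i  (running Σ = +0.148927-0.025001i)
  m=2: (+0.103490+0.017421i) × (+0.249448+0.199588i) = +0.022338+0.025001i  (running Σ = +0.171265+0.000000i)
Total Σ_m = +0.171265+0.000000i. Multiply by 2.513274: +0.430436+0.000000i. P_2(cos γ) = 0.430436

0.430436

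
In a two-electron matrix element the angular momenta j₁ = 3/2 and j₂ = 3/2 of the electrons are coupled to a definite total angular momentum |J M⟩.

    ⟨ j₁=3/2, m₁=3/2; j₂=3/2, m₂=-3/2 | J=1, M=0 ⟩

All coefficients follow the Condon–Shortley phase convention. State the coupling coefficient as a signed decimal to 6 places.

+0.670820

√[3·2!1!1!/5! · 3!0!0!3!1!1!] = √(9/5)
  +(−1)^0/∏(0,2,0,0,1,1)! = 1/2  (running 1/2)
⟨..|..⟩ = √(9/5)·(1/2) = +0.670820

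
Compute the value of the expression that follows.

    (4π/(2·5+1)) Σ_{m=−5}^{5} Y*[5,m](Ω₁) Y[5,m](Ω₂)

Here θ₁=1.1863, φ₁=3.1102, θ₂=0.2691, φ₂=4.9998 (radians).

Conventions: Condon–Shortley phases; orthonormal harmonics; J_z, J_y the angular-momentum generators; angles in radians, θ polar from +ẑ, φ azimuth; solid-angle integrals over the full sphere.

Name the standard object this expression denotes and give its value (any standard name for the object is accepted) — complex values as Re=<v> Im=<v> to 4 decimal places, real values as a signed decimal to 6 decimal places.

This sum is the spherical-harmonic addition theorem: it equals the Legendre polynomial P_l(cos γ) of the angle γ between the two directions.
Expand P_5 via completeness: Σ_{m} conj(Y_{5,m}) at Ω₁ times Y_{5,m} at Ω₂ —
  [-5]  conj(Y_{5,-5})(Ω₁) = -0.313790+0.049662i ; Y_{5,-5}(Ω₂) = +0.000611+0.000082i ; Δ = -0.000196+0.000005i
  [-4]  conj(Y_{5,-4})(Ω₁) = +0.403313-0.050912i ; Y_{5,-4}(Ω₂) = +0.002890-0.006451i ; Δ = +0.000837-0.002749i
  [-3]  conj(Y_{5,-3})(Ω₁) = -0.073044+0.006900i ; Y_{5,-3}(Ω₂) = -0.036350-0.031153i ; Δ = +0.002870+0.002025i
  [-2]  conj(Y_{5,-2})(Ω₁) = -0.315069+0.019808i ; Y_{5,-2}(Ω₂) = -0.173292+0.112257i ; Δ = +0.052375-0.038801i
  [-1]  conj(Y_{5,-1})(Ω₁) = +0.164408-0.005163i ; Y_{5,-1}(Ω₂) = +0.147863+0.500222i ; Δ = +0.026892+0.081477i
  [+0]  conj(Y_{5,0})(Ω₁) = +0.280683-0.000000i ; Y_{5,0}(Ω₂) = +0.491155+0.000000i ; Δ = +0.137859+0.000000i
  [+1]  conj(Y_{5,1})(Ω₁) = -0.164408-0.005163i ; Y_{5,1}(Ω₂) = -0.147863+0.500222i ; Δ = +0.026892-0.081477i
  [+2]  conj(Y_{5,2})(Ω₁) = -0.315069-0.019808i ; Y_{5,2}(Ω₂) = -0.173292-0.112257i ; Δ = +0.052375+0.038801i
  [+3]  conj(Y_{5,3})(Ω₁) = +0.073044+0.006900i ; Y_{5,3}(Ω₂) = +0.036350-0.031153i ; Δ = +0.002870-0.002025i
  [+4]  conj(Y_{5,4})(Ω₁) = +0.403313+0.050912i ; Y_{5,4}(Ω₂) = +0.002890+0.006451i ; Δ = +0.000837+0.002749i
  [+5]  conj(Y_{5,5})(Ω₁) = +0.313790+0.049662i ; Y_{5,5}(Ω₂) = -0.000611+0.000082i ; Δ = -0.000196-0.000005i
Accumulated sum +0.303417+0.000000i; after 4π/(2l+1) scaling, +0.346623+0.000000i ⇒ P_5 = 0.346623

Legendre polynomial (addition theorem), +0.346623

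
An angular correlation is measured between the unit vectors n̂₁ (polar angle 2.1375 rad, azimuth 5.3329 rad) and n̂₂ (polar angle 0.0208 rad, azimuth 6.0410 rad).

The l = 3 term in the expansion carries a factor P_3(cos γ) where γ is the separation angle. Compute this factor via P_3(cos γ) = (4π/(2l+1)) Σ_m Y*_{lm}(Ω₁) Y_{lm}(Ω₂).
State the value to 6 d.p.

0.426635

Addition theorem: P_3(cos γ) = (4π/7) Σ_m Y*_{lm}(Ω₁) Y_{lm}(Ω₂), m = −3…3:
  m=-3: Y*=(-0.240035, -0.071822)  Y=(0.000003, 0.000002)  product (-0.000000, -0.000001)
  m=-2: Y*=(0.126464, 0.369484)  Y=(0.000391, 0.000206)  product (-0.000027, 0.000171)
  m=-1: Y*=(0.069925, -0.097841)  Y=(0.026088, 0.006445)  product (0.002455, -0.002102)
  m=+0: Y*=(0.312320, -0.000000)  Y=(0.745384, 0.000000)  product (0.232798, 0.000000)
  m=+1: Y*=(-0.069925, -0.097841)  Y=(-0.026088, 0.006445)  product (0.002455, 0.002102)
  m=+2: Y*=(0.126464, -0.369484)  Y=(0.000391, -0.000206)  product (-0.000027, -0.000171)
  m=+3: Y*=(0.240035, -0.071822)  Y=(-0.000003, 0.000002)  product (-0.000000, 0.000001)
Total Σ_m = (0.237654, -0.000000). Multiply by 1.795196: (0.426635, -0.000000). P_3(cos γ) = 0.426635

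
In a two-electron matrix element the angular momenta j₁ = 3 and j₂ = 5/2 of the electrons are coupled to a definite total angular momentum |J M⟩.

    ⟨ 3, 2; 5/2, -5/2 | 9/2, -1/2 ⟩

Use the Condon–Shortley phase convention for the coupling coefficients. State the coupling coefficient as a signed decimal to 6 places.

+0.300312

triangle: 1!·5!·4!/11! = 2880/39916800
(j±m)!: 5!·1!·0!·5!·4!·5! = 41472000
prefactor² = (2J+1)·Δ·N² = 2304000/77
  k=0: +1/(0!·1!·1!·0!·4!·4!) = 1/576
Σ = 1/576  ⇒  CG² = 2304000/77·(1/576)² = 125/1386
CG = +√(125/1386) = +0.300312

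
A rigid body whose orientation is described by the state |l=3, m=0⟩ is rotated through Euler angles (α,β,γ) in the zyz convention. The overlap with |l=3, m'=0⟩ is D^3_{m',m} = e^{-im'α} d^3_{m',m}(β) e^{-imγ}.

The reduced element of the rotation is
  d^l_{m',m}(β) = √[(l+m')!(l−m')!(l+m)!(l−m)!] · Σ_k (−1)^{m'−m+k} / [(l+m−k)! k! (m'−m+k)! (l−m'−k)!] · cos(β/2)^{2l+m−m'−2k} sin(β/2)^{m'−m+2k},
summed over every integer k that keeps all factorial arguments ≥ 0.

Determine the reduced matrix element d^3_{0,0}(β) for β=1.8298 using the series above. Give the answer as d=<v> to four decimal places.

d^3_{0,0}(β=1.8298) via the finite sum:
c=cos(1.829800/2)=0.609870, s=sin(1.829800/2)=0.792502; N=√[6·6·6·6]=36.000000
k: max(0,(0)−(0))=0 … min(3+(0),3−(0))=3
  k=0: (−1)^0·36.0000/(36)·0.6099^6·0.7925^0 = +0.051454
  k=1: (−1)^1·36.0000/(4)·0.6099^4·0.7925^2 = -0.781972
  k=2: (−1)^2·36.0000/(4)·0.6099^2·0.7925^4 = +1.320436
  k=3: (−1)^3·36.0000/(36)·0.6099^0·0.7925^6 = -0.247743
d^3_{0,0}(1.8298) = +0.051454 -0.781972 +1.320436 -0.247743 = +0.342176

d=0.3422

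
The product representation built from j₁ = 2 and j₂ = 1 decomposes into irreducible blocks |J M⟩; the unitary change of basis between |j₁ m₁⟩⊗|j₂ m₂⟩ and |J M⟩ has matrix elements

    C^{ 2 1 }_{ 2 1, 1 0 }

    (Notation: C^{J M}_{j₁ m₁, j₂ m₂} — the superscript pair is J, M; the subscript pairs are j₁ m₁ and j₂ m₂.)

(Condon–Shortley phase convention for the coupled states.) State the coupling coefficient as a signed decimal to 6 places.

+0.408248  (= +√(1/6))

triangle: 1!*3!*1!/6! = 6/720
(j±m)!: 3!*1!*1!*1!*3!*1! = 36
prefactor² = (2J+1)*Δ*N² = 3/2
  k=0: +1/(0!*1!*1!*1!*2!*0!) = 1/2
  k=1: −1/(1!*0!*0!*0!*3!*1!) = -1/6
Σ = 1/3  ⇒  CG² = 3/2*(1/3)² = 1/6
CG = +√(1/6) = +0.408248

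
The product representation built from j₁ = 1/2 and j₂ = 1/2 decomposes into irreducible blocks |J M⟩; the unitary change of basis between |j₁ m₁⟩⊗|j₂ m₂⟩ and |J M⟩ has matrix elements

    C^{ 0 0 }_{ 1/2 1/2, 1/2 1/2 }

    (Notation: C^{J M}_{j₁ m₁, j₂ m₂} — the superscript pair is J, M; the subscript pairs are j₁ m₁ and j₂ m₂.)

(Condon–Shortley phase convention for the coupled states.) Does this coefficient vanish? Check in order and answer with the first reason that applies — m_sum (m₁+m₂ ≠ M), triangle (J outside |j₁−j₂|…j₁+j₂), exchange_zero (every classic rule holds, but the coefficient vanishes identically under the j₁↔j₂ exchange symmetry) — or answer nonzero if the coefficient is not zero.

m_sum

m-sum: m₁+m₂ = 1/2+1/2 = 1, M = 0  ✗ ⇒ coefficient is 0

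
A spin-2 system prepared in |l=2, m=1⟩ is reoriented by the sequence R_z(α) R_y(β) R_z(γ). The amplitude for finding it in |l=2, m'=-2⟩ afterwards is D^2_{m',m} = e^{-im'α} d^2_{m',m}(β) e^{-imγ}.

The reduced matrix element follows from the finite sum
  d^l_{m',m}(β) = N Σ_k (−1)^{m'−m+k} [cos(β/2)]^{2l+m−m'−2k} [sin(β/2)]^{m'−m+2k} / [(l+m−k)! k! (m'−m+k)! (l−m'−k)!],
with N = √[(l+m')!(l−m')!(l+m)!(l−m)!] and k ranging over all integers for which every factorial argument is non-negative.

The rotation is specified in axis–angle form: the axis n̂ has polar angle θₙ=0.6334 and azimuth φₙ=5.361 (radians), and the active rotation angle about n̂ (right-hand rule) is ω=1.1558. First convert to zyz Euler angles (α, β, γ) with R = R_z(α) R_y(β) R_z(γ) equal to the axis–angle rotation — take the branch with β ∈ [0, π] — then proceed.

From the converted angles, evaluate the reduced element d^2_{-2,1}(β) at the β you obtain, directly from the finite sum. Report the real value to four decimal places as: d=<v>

d=0.0640

Axis–angle → zyz. n̂ = (sinθₙcosφₙ, sinθₙsinφₙ, cosθₙ) = (+0.357548, -0.471690, +0.806020), ω = 1.1558.
R = I cosω + sinω [n̂]ₓ + (1−cosω) n̂n̂ᵀ gives
  R = [+0.479484, -0.838257, -0.259656; +0.636949, +0.535972, -0.554102; +0.603648, +0.100295, +0.790917]
β = atan2(√(R₁₃²+R₂₃²), R₃₃) = 0.658490; α = atan2(R₂₃, R₁₃) mod 2π = 4.274170; γ = atan2(R₃₂, −R₃₁) mod 2π = 2.976948
d^2_{-2,1}(β=0.6585) via the finite sum:
With c≡cos(β/2)=0.946287 and s≡sin(β/2)=0.323329, N=[1·24·6·1]^{1/2}=12.000000
The bounds max(0,m−m')=3 and min(l+m,l−m')=3 give 1 term
  k=3: (−1)^0·12.0000/(6)·0.9463^1·0.3233^3 = +0.063971
d^2_{-2,1}(0.6585) = +0.063971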